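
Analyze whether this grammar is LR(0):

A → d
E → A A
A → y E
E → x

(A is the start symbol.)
Yes, the grammar is LR(0)

Augment with A' → A and build the canonical LR(0) collection (I0 = CLOSURE({[A' → . A]}), then GOTO on every symbol after a dot until no new states appear). It has 8 states:
  I0: { [A → . d], [A → . y E], [A' → . A] }  — shift
  I1: { [A' → A .] }  — accept
  I2: { [A → d .] }  — reduce
  I3: { [A → . d], [A → . y E], [A → y . E], [E → . A A], [E → . x] }  — shift
  I4: { [A → . d], [A → . y E], [E → A . A] }  — shift
  I5: { [A → y E .] }  — reduce
  I6: { [E → x .] }  — reduce
  I7: { [E → A A .] }  — reduce

Every state is either a pure shift/goto state or contains exactly one complete item and nothing to shift — no conflicts. The grammar is LR(0).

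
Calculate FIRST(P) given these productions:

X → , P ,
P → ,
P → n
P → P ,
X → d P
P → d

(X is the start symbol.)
{ ',', 'd', 'n' }

From P → ,:
  - ',' is a terminal: add ',' and stop
From P → n:
  - n is a terminal: add 'n' and stop
From P → P ,:
  - P is the symbol being defined: contributes nothing new
    P is not nullable, so stop
From P → d:
  - d is a terminal: add 'd' and stop

Collecting: FIRST(P) = { ',', 'd', 'n' }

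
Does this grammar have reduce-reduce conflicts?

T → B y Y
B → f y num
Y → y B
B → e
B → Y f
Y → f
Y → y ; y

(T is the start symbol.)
No reduce-reduce conflicts

Augment with T' → T and build the canonical LR(0) collection (I0 = CLOSURE({[T' → . T]}), then GOTO on every symbol after a dot until no new states appear). It has 16 states:
  I0: { [B → . Y f], [B → . e], [B → . f y num], [T → . B y Y], [T' → . T], [Y → . f], [Y → . y ; y], [Y → . y B] }  — shift
  I1: { [T → B . y Y] }  — shift
  I2: { [T' → T .] }  — accept
  I3: { [B → Y . f] }  — shift
  I4: { [B → e .] }  — reduce
  I5: { [B → f . y num], [Y → f .] }  — shift, reduce
  I6: { [B → . Y f], [B → . e], [B → . f y num], [Y → . f], [Y → . y ; y], [Y → . y B], [Y → y . ; y], [Y → y . B] }  — shift
  I7: { [Y → y ; . y] }  — shift
  I8: { [Y → y B .] }  — reduce
  I9: { [Y → y ; y .] }  — reduce
  I10: { [B → f y . num] }  — shift
  I11: { [B → f y num .] }  — reduce
  I12: { [B → Y f .] }  — reduce
  I13: { [T → B y . Y], [Y → . f], [Y → . y ; y], [Y → . y B] }  — shift
  I14: { [T → B y Y .] }  — reduce
  I15: { [Y → f .] }  — reduce

No state contains more than one complete item.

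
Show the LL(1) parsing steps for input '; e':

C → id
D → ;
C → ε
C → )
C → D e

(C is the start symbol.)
LL(1) parsing maintains a stack (initially the start symbol over $) and the input. At each step: if the stack top is a terminal, match it against the current input token; if it is a non-terminal N, replace it with the RHS of M[N, lookahead] (the unique production whose predict set contains the lookahead).

Stack is shown with the top on the left.

Stack  Input  Action
--------------------
C $    ; e $  output C → D e
D e $  ; e $  output D → ;
; e $  ; e $  match ';'
e $    e $    match 'e'
$      $      accept

The string is accepted.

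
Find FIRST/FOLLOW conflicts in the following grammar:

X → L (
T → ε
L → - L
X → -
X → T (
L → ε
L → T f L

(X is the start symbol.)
A FIRST/FOLLOW conflict occurs when a non-terminal N has a nullable alternative N → β (β ⇒* ε) and another alternative N → α with FIRST(α) ∩ FOLLOW(N) ≠ ∅: on such a lookahead the parser cannot decide between expanding α and letting N vanish via β.

Nullable non-terminals: L, T.
FIRST sets used below: FIRST(T) = { ε }

L: nullable alternative(s) L → ε; FOLLOW(L) = { '(' }
  L → - L: FIRST \ {ε} = { '-' } — disjoint from FOLLOW(L)
  L → ε: FIRST \ {ε} = { } — this is the only nullable alternative, skip
  L → T f L: FIRST \ {ε} = { 'f' } — disjoint from FOLLOW(L)
T has a nullable alternative but only one production, so nothing to check.

X has no nullable alternative, so no FIRST/FOLLOW check is needed there.

No FIRST/FOLLOW conflicts found.

Answer: No FIRST/FOLLOW conflicts.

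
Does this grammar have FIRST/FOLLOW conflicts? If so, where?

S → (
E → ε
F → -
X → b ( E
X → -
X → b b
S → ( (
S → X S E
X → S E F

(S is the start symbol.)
No FIRST/FOLLOW conflicts.

A FIRST/FOLLOW conflict occurs when a non-terminal N has a nullable alternative N → β (β ⇒* ε) and another alternative N → α with FIRST(α) ∩ FOLLOW(N) ≠ ∅: on such a lookahead the parser cannot decide between expanding α and letting N vanish via β.

Nullable non-terminals: E.
E has a nullable alternative but only one production, so nothing to check.

F, S, X have no nullable alternative, so no FIRST/FOLLOW check is needed there.

No FIRST/FOLLOW conflicts found.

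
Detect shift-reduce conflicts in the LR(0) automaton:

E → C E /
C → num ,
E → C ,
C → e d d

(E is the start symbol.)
No shift-reduce conflicts

A shift-reduce conflict occurs when an LR(0) state has both:
  - a complete (reduce) item [A → α .] (dot at the end), and
  - a shift item [B → β . c γ] (dot before a terminal).

Augment with E' → E and build the canonical LR(0) collection (I0 = CLOSURE({[E' → . E]}), then GOTO on every symbol after a dot until no new states appear). It has 11 states:
  I0: { [C → . e d d], [C → . num ,], [E → . C ,], [E → . C E /], [E' → . E] }  — shift
  I1: { [C → . e d d], [C → . num ,], [E → . C ,], [E → . C E /], [E → C . ,], [E → C . E /] }  — shift
  I2: { [E' → E .] }  — accept
  I3: { [C → e . d d] }  — shift
  I4: { [C → num . ,] }  — shift
  I5: { [C → num , .] }  — reduce
  I6: { [C → e d . d] }  — shift
  I7: { [C → e d d .] }  — reduce
  I8: { [E → C , .] }  — reduce
  I9: { [E → C E . /] }  — shift
  I10: { [E → C E / .] }  — reduce

No state contains both a complete item and a shift item.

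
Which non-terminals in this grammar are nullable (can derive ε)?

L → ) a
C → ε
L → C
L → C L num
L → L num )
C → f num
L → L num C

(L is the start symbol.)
{ 'C', 'L' }

A non-terminal is nullable if it can derive ε (the empty string): either it has an ε-production, or it has a production whose right-hand side consists entirely of nullable non-terminals.

ε-productions: C → ε
So C is immediately nullable.
L → C: every symbol on the right is nullable, so L is nullable too.
Every non-terminal is now nullable.
Nullable = { 'C', 'L' }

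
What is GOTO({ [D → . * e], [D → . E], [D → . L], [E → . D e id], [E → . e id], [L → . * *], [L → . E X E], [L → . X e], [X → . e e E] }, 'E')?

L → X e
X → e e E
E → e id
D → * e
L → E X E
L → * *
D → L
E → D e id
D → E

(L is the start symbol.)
{ [D → E .], [L → E . X E], [X → . e e E] }

GOTO(I, 'E') = CLOSURE({ [A → αX.β] : [A → α.Xβ] ∈ I, X = 'E' })

Items with dot before 'E', with the dot advanced:
  [D → . E] → [D → E .]
  [L → . E X E] → [L → E . X E]
Closure of the advanced items:
  [L → E . X E] has the dot before X: add [X → . e e E]

GOTO = { [D → E .], [L → E . X E], [X → . e e E] }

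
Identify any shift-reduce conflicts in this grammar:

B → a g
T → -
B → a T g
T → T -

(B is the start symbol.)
A shift-reduce conflict occurs when an LR(0) state has both:
  - a complete (reduce) item [A → α .] (dot at the end), and
  - a shift item [B → β . c γ] (dot before a terminal).

Augment with B' → B and build the canonical LR(0) collection (I0 = CLOSURE({[B' → . B]}), then GOTO on every symbol after a dot until no new states appear). It has 8 states:
  I0: { [B → . a T g], [B → . a g], [B' → . B] }  — shift
  I1: { [B' → B .] }  — accept
  I2: { [B → a . T g], [B → a . g], [T → . -], [T → . T -] }  — shift
  I3: { [T → - .] }  — reduce
  I4: { [B → a T . g], [T → T . -] }  — shift
  I5: { [B → a g .] }  — reduce
  I6: { [T → T - .] }  — reduce
  I7: { [B → a T g .] }  — reduce

No state contains both a complete item and a shift item.

Answer: No shift-reduce conflicts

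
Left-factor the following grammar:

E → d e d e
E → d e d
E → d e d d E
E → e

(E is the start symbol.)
E → d e d E'
E' → e
E' → ε
E' → d E
E → e

Left-factoring transforms A → αβ₁ | αβ₂ into A → αA' and A' → β₁ | β₂
(α is the longest common prefix among the alternatives). Repeat until
no nonterminal has two alternatives with a common prefix.

Round 1: E has alternatives sharing prefix 'd e d'. Introduce E': E → d e d E'
  Add: E' → e
  Add: E' → ε
  Add: E' → d E

No remaining common prefixes — done.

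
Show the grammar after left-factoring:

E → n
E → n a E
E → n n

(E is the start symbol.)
Left-factoring transforms A → αβ₁ | αβ₂ into A → αA' and A' → β₁ | β₂
(α is the longest common prefix among the alternatives). Repeat until
no nonterminal has two alternatives with a common prefix.

Round 1: E has alternatives sharing prefix 'n'. Introduce E': E → n E'
  Add: E' → ε
  Add: E' → a E
  Add: E' → n

No remaining common prefixes — done.

Resulting grammar:
E → n E'
E' → ε
E' → a E
E' → n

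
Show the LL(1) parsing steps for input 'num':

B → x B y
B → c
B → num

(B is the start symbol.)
LL(1) parsing maintains a stack (initially the start symbol over $) and the input. At each step: if the stack top is a terminal, match it against the current input token; if it is a non-terminal N, replace it with the RHS of M[N, lookahead] (the unique production whose predict set contains the lookahead).

Stack is shown with the top on the left.

Stack  Input  Action
--------------------
B $    num $  output B → num
num $  num $  match 'num'
$      $      accept

The string is accepted.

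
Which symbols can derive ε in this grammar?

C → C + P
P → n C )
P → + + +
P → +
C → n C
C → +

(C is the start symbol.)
None

A non-terminal is nullable if it can derive ε (the empty string): either it has an ε-production, or it has a production whose right-hand side consists entirely of nullable non-terminals.

There are no ε-productions, so no non-terminal can derive ε.
No non-terminals are nullable.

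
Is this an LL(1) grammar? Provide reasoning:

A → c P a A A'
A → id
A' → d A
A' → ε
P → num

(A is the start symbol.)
A grammar is LL(1) if for each non-terminal N with multiple productions, the predict sets of those productions are pairwise disjoint, where PREDICT(N → α) = (FIRST(α) \ {ε}) ∪ (FOLLOW(N) if α ⇒* ε).

Relevant sets:
  FOLLOW(A') = { $, 'd' }

For A:
  PREDICT(A → c P a A A') = { 'c' }
  PREDICT(A → id) = { 'id' }
For A':
  PREDICT(A' → d A) = { 'd' }
  PREDICT(A' → ε) = { $, 'd' }
P has a single production, so nothing to check there.

Conflict found: Predict set conflict for A': { 'd' }
The grammar is NOT LL(1).

Answer: No. Predict set conflict for A': { 'd' }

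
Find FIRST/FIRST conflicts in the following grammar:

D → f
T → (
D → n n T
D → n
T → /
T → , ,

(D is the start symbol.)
Yes. D → n n T / D → n on { 'n' }

A FIRST/FIRST conflict occurs when two productions N → α and N → β for the same non-terminal have FIRST(α) ∩ FIRST(β) ≠ ∅ (with ε ∈ FIRST of a nullable right-hand side, so two nullable alternatives also conflict).

Productions for D:
  D → f: FIRST = { 'f' }
  D → n n T: FIRST = { 'n' }
  D → n: FIRST = { 'n' }
Productions for T:
  T → (: FIRST = { '(' }
  T → /: FIRST = { '/' }
  T → , ,: FIRST = { ',' }

Conflict for D: D → n n T and D → n
  Overlap: { 'n' }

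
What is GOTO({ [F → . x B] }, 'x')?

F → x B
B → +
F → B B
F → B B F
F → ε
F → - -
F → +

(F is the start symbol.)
GOTO(I, 'x') = CLOSURE({ [A → αX.β] : [A → α.Xβ] ∈ I, X = 'x' })

Items with dot before 'x', with the dot advanced:
  [F → . x B] → [F → x . B]
Closure of the advanced items:
  [F → x . B] has the dot before B: add [B → . +]

GOTO = { [B → . +], [F → x . B] }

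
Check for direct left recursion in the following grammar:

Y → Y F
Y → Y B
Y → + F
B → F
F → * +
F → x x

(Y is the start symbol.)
Direct left recursion occurs when N → N α for some non-terminal N (the right-hand side begins with the left-hand side itself).

Y → Y F: LEFT RECURSIVE (starts with Y)
Y → Y B: LEFT RECURSIVE (starts with Y)
Y → + F: starts with '+'
B → F: starts with F
F → * +: starts with '*'
F → x x: starts with x

The grammar has direct left recursion on: Y.

Answer: Yes, Y is left-recursive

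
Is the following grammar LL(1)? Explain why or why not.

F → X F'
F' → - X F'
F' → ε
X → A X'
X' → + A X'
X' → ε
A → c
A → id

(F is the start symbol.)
Yes, the grammar is LL(1).

A grammar is LL(1) if for each non-terminal N with multiple productions, the predict sets of those productions are pairwise disjoint, where PREDICT(N → α) = (FIRST(α) \ {ε}) ∪ (FOLLOW(N) if α ⇒* ε).

Relevant sets:
  FOLLOW(F') = { $ }
  FOLLOW(X') = { $, '-' }

For F':
  PREDICT(F' → '-' X F') = { '-' }
  PREDICT(F' → ε) = { $ }
For X':
  PREDICT(X' → '+' A X') = { '+' }
  PREDICT(X' → ε) = { $, '-' }
For A:
  PREDICT(A → c) = { 'c' }
  PREDICT(A → id) = { 'id' }
F, X have a single production, so nothing to check there.

All predict sets are disjoint. The grammar IS LL(1).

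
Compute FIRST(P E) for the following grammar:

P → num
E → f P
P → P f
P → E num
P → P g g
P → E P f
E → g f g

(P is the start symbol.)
{ 'f', 'g', 'num' }

FIRST sets of the non-terminals involved (from the grammar, by fixed-point iteration):
  FIRST(P) = { 'f', 'g', 'num' }

To compute FIRST(P E), process the symbols left to right:
Symbol P is a non-terminal. Add FIRST(P) \ {ε} = { 'f', 'g', 'num' }
P is not nullable (ε ∉ FIRST(P)), so stop here.
FIRST(P E) = { 'f', 'g', 'num' }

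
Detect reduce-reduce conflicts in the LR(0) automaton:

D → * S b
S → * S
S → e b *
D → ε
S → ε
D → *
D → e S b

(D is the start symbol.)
Augment with D' → D and build the canonical LR(0) collection (I0 = CLOSURE({[D' → . D]}), then GOTO on every symbol after a dot until no new states appear). It has 13 states:
  I0: { [D → . * S b], [D → . *], [D → . e S b], [D → .], [D' → . D] }  — shift, reduce
  I1: { [D → * . S b], [D → * .], [S → . * S], [S → . e b *], [S → .] }  — shift, 2 reduces
  I2: { [D' → D .] }  — accept
  I3: { [D → e . S b], [S → . * S], [S → . e b *], [S → .] }  — shift, reduce
  I4: { [S → * . S], [S → . * S], [S → . e b *], [S → .] }  — shift, reduce
  I5: { [D → e S . b] }  — shift
  I6: { [S → e . b *] }  — shift
  I7: { [S → e b . *] }  — shift
  I8: { [S → e b * .] }  — reduce
  I9: { [D → e S b .] }  — reduce
  I10: { [S → * S .] }  — reduce
  I11: { [D → * S . b] }  — shift
  I12: { [D → * S b .] }  — reduce

I1 contains complete items [D → * .], [S → .] — reduce-reduce conflict.

Answer: Yes — I1: [D → * .] vs [S → .]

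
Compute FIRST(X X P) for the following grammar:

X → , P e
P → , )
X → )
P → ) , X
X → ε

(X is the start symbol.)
FIRST sets of the non-terminals involved (from the grammar, by fixed-point iteration):
  FIRST(X) = { ')', ',', ε }
  FIRST(P) = { ')', ',' }

To compute FIRST(X X P), process the symbols left to right:
Symbol X is a non-terminal. Add FIRST(X) \ {ε} = { ')', ',' }
X is nullable (ε ∈ FIRST(X)), continue to the next symbol.
Symbol X is a non-terminal. Add FIRST(X) \ {ε} = { ')', ',' }
X is nullable (ε ∈ FIRST(X)), continue to the next symbol.
Symbol P is a non-terminal. Add FIRST(P) \ {ε} = { ')', ',' }
P is not nullable (ε ∉ FIRST(P)), so stop here.
FIRST(X X P) = { ')', ',' }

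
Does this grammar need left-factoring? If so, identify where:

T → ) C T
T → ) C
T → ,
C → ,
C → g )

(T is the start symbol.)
Yes, T has productions with common prefix ') C'

Left-factoring is needed when two productions for the same non-terminal
share a common prefix on the right-hand side.

Productions for T:
  T → ) C T
  T → ) C
  T → ,
Productions for C:
  C → ,
  C → g )

Found common prefix ') C' in productions for T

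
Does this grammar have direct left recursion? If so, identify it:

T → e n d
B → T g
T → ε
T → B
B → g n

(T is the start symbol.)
No direct left recursion

Direct left recursion occurs when N → N α for some non-terminal N (the right-hand side begins with the left-hand side itself).

T → e n d: starts with e
B → T g: starts with T
T → ε: starts with ε
T → B: starts with B
B → g n: starts with g

No direct left recursion found.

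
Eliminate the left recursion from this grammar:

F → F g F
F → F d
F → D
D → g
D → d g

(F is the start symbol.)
F is directly left-recursive. The standard transformation for
  A → A α₁ | ... | A α_m | β₁ | ... | β_n
is
  A  → β₁ A' | ... | β_n A'
  A' → α₁ A' | ... | α_m A' | ε

F → D becomes F → D F'
F → F g F becomes F' → g F F'
F → F d becomes F' → d F'
Add F' → ε

Productions for other non-terminals are unchanged:
  D → g
  D → d g

Resulting grammar:
F → D F'
F' → g F F'
F' → d F'
F' → ε
D → g
D → d g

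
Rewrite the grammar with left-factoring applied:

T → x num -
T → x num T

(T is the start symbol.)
T → x num T'
T' → -
T' → T

Left-factoring transforms A → αβ₁ | αβ₂ into A → αA' and A' → β₁ | β₂
(α is the longest common prefix among the alternatives). Repeat until
no nonterminal has two alternatives with a common prefix.

Round 1: T has alternatives sharing prefix 'x num'. Introduce T': T → x num T'
  Add: T' → -
  Add: T' → T

No remaining common prefixes — done.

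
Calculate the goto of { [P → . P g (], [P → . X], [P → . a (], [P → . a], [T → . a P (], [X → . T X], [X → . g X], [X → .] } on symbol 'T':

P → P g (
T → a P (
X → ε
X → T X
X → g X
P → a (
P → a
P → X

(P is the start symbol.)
GOTO(I, 'T') = CLOSURE({ [A → αX.β] : [A → α.Xβ] ∈ I, X = 'T' })

Items with dot before 'T', with the dot advanced:
  [X → . T X] → [X → T . X]
Closure of the advanced items:
  [X → T . X] has the dot before X: add [X → .], [X → . T X], [X → . g X]
  [X → . T X] has the dot before T: add [T → . a P (]

GOTO = { [T → . a P (], [X → . T X], [X → . g X], [X → .], [X → T . X] }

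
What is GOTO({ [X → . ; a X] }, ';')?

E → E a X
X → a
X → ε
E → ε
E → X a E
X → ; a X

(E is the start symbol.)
{ [X → ; . a X] }

GOTO(I, ';') = CLOSURE({ [A → αX.β] : [A → α.Xβ] ∈ I, X = ';' })

Items with dot before ';', with the dot advanced:
  [X → . ; a X] → [X → ; . a X]
Closure adds nothing (no advanced item has the dot before a non-terminal).

GOTO = { [X → ; . a X] }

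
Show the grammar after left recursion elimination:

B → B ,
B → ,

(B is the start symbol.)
B is directly left-recursive. The standard transformation for
  A → A α₁ | ... | A α_m | β₁ | ... | β_n
is
  A  → β₁ A' | ... | β_n A'
  A' → α₁ A' | ... | α_m A' | ε

B → , becomes B → , B'
B → B , becomes B' → , B'
Add B' → ε

Resulting grammar:
B → , B'
B' → , B'
B' → ε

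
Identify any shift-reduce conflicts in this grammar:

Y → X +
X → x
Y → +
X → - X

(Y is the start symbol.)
No shift-reduce conflicts

Augment with Y' → Y and build the canonical LR(0) collection (I0 = CLOSURE({[Y' → . Y]}), then GOTO on every symbol after a dot until no new states appear). It has 8 states:
  I0: { [X → . - X], [X → . x], [Y → . +], [Y → . X +], [Y' → . Y] }  — shift
  I1: { [Y → + .] }  — reduce
  I2: { [X → - . X], [X → . - X], [X → . x] }  — shift
  I3: { [Y → X . +] }  — shift
  I4: { [Y' → Y .] }  — accept
  I5: { [X → x .] }  — reduce
  I6: { [Y → X + .] }  — reduce
  I7: { [X → - X .] }  — reduce

No state contains both a complete item and a shift item.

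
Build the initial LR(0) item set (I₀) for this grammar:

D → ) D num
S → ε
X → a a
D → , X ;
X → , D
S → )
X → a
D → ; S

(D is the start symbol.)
First, augment the grammar with D' → D
I₀ = CLOSURE({ [D' → . D] }):
  [D' → . D] has the dot before D: add [D → . ) D num], [D → . , X ;], [D → . ; S]
No further items can be added.

I₀ = { [D → . ) D num], [D → . , X ;], [D → . ; S], [D' → . D] }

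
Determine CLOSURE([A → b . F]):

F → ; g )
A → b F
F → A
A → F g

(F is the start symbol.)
To compute CLOSURE, for each item [A → α.Bβ] where B is a non-terminal, add [B → .γ] for all productions B → γ; repeat for the newly added items until nothing changes.

Start with: [A → b . F]
  [A → b . F] has the dot before F: add [F → . ; g )], [F → . A]
  [F → . A] has the dot before A: add [A → . b F], [A → . F g]
No further items can be added.

CLOSURE = { [A → . F g], [A → . b F], [A → b . F], [F → . ; g )], [F → . A] }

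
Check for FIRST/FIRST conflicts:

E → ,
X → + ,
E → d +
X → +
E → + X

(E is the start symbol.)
Productions for E:
  E → ,: FIRST = { ',' }
  E → d +: FIRST = { 'd' }
  E → + X: FIRST = { '+' }
Productions for X:
  X → + ,: FIRST = { '+' }
  X → +: FIRST = { '+' }

Conflict for X: X → + , and X → +
  Overlap: { '+' }

Answer: Yes. X → '+' ',' / X → '+' on { '+' }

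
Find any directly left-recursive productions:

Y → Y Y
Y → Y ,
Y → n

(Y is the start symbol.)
Direct left recursion occurs when N → N α for some non-terminal N (the right-hand side begins with the left-hand side itself).

Y → Y Y: LEFT RECURSIVE (starts with Y)
Y → Y ,: LEFT RECURSIVE (starts with Y)
Y → n: starts with n

The grammar has direct left recursion on: Y.

Answer: Yes, Y is left-recursive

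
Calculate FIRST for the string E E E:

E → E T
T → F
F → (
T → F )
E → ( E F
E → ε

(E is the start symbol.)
FIRST sets of the non-terminals involved (from the grammar, by fixed-point iteration):
  FIRST(E) = { '(', ε }

To compute FIRST(E E E), process the symbols left to right:
Symbol E is a non-terminal. Add FIRST(E) \ {ε} = { '(' }
E is nullable (ε ∈ FIRST(E)), continue to the next symbol.
Symbol E is a non-terminal. Add FIRST(E) \ {ε} = { '(' }
E is nullable (ε ∈ FIRST(E)), continue to the next symbol.
Symbol E is a non-terminal. Add FIRST(E) \ {ε} = { '(' }
E is nullable (ε ∈ FIRST(E)), continue to the next symbol.
All symbols are nullable, so ε is in the result.
FIRST(E E E) = { '(', ε }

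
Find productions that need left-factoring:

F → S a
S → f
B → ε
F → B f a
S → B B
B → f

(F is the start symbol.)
No, left-factoring is not needed

Left-factoring is needed when two productions for the same non-terminal
share a common prefix on the right-hand side.

Productions for F:
  F → S a
  F → B f a
Productions for S:
  S → f
  S → B B
Productions for B:
  B → ε
  B → f

No common prefixes found.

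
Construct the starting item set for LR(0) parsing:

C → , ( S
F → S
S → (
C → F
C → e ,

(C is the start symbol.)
{ [C → . , ( S], [C → . F], [C → . e ,], [C' → . C], [F → . S], [S → . (] }

First, augment the grammar with C' → C
I₀ = CLOSURE({ [C' → . C] }):
  [C' → . C] has the dot before C: add [C → . , ( S], [C → . F], [C → . e ,]
  [C → . F] has the dot before F: add [F → . S]
  [F → . S] has the dot before S: add [S → . (]
No further items can be added.

I₀ = { [C → . , ( S], [C → . F], [C → . e ,], [C' → . C], [F → . S], [S → . (] }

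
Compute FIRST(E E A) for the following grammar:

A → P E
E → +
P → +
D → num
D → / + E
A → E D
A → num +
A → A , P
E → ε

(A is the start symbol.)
{ '+', '/', 'num' }

FIRST sets of the non-terminals involved (from the grammar, by fixed-point iteration):
  FIRST(E) = { '+', ε }
  FIRST(A) = { '+', '/', 'num' }

To compute FIRST(E E A), process the symbols left to right:
Symbol E is a non-terminal. Add FIRST(E) \ {ε} = { '+' }
E is nullable (ε ∈ FIRST(E)), continue to the next symbol.
Symbol E is a non-terminal. Add FIRST(E) \ {ε} = { '+' }
E is nullable (ε ∈ FIRST(E)), continue to the next symbol.
Symbol A is a non-terminal. Add FIRST(A) \ {ε} = { '+', '/', 'num' }
A is not nullable (ε ∉ FIRST(A)), so stop here.
FIRST(E E A) = { '+', '/', 'num' }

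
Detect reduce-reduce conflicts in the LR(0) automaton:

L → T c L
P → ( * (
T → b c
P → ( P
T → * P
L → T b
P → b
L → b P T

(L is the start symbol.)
Augment with L' → L and build the canonical LR(0) collection (I0 = CLOSURE({[L' → . L]}), then GOTO on every symbol after a dot until no new states appear). It has 18 states:
  I0: { [L → . T b], [L → . T c L], [L → . b P T], [L' → . L], [T → . * P], [T → . b c] }  — shift
  I1: { [P → . ( * (], [P → . ( P], [P → . b], [T → * . P] }  — shift
  I2: { [L' → L .] }  — accept
  I3: { [L → T . b], [L → T . c L] }  — shift
  I4: { [L → b . P T], [P → . ( * (], [P → . ( P], [P → . b], [T → b . c] }  — shift
  I5: { [P → ( . * (], [P → ( . P], [P → . ( * (], [P → . ( P], [P → . b] }  — shift
  I6: { [L → b P . T], [T → . * P], [T → . b c] }  — shift
  I7: { [P → b .] }  — reduce
  I8: { [T → b c .] }  — reduce
  I9: { [L → b P T .] }  — reduce
  I10: { [T → b . c] }  — shift
  I11: { [P → ( * . (] }  — shift
  I12: { [P → ( P .] }  — reduce
  I13: { [P → ( * ( .] }  — reduce
  I14: { [L → T b .] }  — reduce
  I15: { [L → . T b], [L → . T c L], [L → . b P T], [L → T c . L], [T → . * P], [T → . b c] }  — shift
  I16: { [L → T c L .] }  — reduce
  I17: { [T → * P .] }  — reduce

No state contains more than one complete item.

Answer: No reduce-reduce conflicts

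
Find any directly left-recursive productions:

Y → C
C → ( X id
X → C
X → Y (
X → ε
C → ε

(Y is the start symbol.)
Direct left recursion occurs when N → N α for some non-terminal N (the right-hand side begins with the left-hand side itself).

Y → C: starts with C
C → ( X id: starts with '('
X → C: starts with C
X → Y (: starts with Y
X → ε: starts with ε
C → ε: starts with ε

No direct left recursion found.

Answer: No direct left recursion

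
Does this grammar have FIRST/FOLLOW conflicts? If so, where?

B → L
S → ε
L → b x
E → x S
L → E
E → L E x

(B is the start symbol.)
No FIRST/FOLLOW conflicts.

Nullable non-terminals: S.
S has a nullable alternative but only one production, so nothing to check.

B, E, L have no nullable alternative, so no FIRST/FOLLOW check is needed there.

No FIRST/FOLLOW conflicts found.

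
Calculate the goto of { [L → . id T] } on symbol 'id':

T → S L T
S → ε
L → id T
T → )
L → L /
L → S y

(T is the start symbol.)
{ [L → id . T], [S → .], [T → . )], [T → . S L T] }

GOTO(I, 'id') = CLOSURE({ [A → αX.β] : [A → α.Xβ] ∈ I, X = 'id' })

Items with dot before 'id', with the dot advanced:
  [L → . id T] → [L → id . T]
Closure of the advanced items:
  [L → id . T] has the dot before T: add [T → . S L T], [T → . )]
  [T → . S L T] has the dot before S: add [S → .]

GOTO = { [L → id . T], [S → .], [T → . )], [T → . S L T] }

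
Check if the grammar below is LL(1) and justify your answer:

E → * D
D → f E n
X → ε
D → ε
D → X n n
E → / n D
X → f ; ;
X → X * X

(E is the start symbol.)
No. Predict set conflict for D: { 'f' }

Relevant sets:
  FIRST(X) = { '*', 'f', ε }
  FOLLOW(D) = { $, 'n' }
  FOLLOW(X) = { '*', 'n' }

For E:
  PREDICT(E → '*' D) = { '*' }
  PREDICT(E → '/' n D) = { '/' }
For D:
  PREDICT(D → f E n) = { 'f' }
  PREDICT(D → ε) = { $, 'n' }
  PREDICT(D → X n n) = { '*', 'f', 'n' }
For X:
  PREDICT(X → ε) = { '*', 'n' }
  PREDICT(X → f ';' ';') = { 'f' }
  PREDICT(X → X '*' X) = { '*', 'f' }

Conflict found: Predict set conflict for D: { 'f' }
The grammar is NOT LL(1).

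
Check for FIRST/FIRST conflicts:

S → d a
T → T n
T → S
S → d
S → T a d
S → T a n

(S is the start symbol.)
FIRST sets of the non-terminals at (or reachable through a nullable prefix from) the front of some alternative:
  FIRST(T) = { 'd' }
  FIRST(S) = { 'd' }

Productions for S:
  S → d a: FIRST = { 'd' }
  S → d: FIRST = { 'd' }
  S → T a d: FIRST = { 'd' }
  S → T a n: FIRST = { 'd' }
Productions for T:
  T → T n: FIRST = { 'd' }
  T → S: FIRST = { 'd' }

Conflict for S: S → d a and S → d
  Overlap: { 'd' }
Conflict for S: S → d a and S → T a d
  Overlap: { 'd' }
Conflict for S: S → d a and S → T a n
  Overlap: { 'd' }
Conflict for S: S → d and S → T a d
  Overlap: { 'd' }
Conflict for S: S → d and S → T a n
  Overlap: { 'd' }
Conflict for S: S → T a d and S → T a n
  Overlap: { 'd' }
Conflict for T: T → T n and T → S
  Overlap: { 'd' }

Answer: Yes. S → d a / S → d on { 'd' }; S → d a / S → T a d on { 'd' }; S → d a / S → T a n on { 'd' }; S → d / S → T a d on { 'd' }; S → d / S → T a n on { 'd' }; S → T a d / S → T a n on { 'd' }; T → T n / T → S on { 'd' }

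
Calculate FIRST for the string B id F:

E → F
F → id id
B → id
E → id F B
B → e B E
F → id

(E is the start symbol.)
{ 'e', 'id' }

FIRST sets of the non-terminals involved (from the grammar, by fixed-point iteration):
  FIRST(B) = { 'e', 'id' }

To compute FIRST(B id F), process the symbols left to right:
Symbol B is a non-terminal. Add FIRST(B) \ {ε} = { 'e', 'id' }
B is not nullable (ε ∉ FIRST(B)), so stop here.
FIRST(B id F) = { 'e', 'id' }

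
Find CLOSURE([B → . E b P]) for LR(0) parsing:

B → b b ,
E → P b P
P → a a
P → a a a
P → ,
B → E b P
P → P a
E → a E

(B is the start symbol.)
{ [B → . E b P], [E → . P b P], [E → . a E], [P → . ,], [P → . P a], [P → . a a a], [P → . a a] }

Start with: [B → . E b P]
  [B → . E b P] has the dot before E: add [E → . P b P], [E → . a E]
  [E → . P b P] has the dot before P: add [P → . a a], [P → . a a a], [P → . ,], [P → . P a]
No further items can be added.

CLOSURE = { [B → . E b P], [E → . P b P], [E → . a E], [P → . ,], [P → . P a], [P → . a a a], [P → . a a] }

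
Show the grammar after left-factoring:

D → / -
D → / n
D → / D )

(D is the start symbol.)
D → / D'
D' → -
D' → n
D' → D )

Left-factoring transforms A → αβ₁ | αβ₂ into A → αA' and A' → β₁ | β₂
(α is the longest common prefix among the alternatives). Repeat until
no nonterminal has two alternatives with a common prefix.

Round 1: D has alternatives sharing prefix '/'. Introduce D': D → / D'
  Add: D' → -
  Add: D' → n
  Add: D' → D )

No remaining common prefixes — done.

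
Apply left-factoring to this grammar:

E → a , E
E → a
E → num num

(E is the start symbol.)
E → a E'
E' → , E
E' → ε
E → num num

Left-factoring transforms A → αβ₁ | αβ₂ into A → αA' and A' → β₁ | β₂
(α is the longest common prefix among the alternatives). Repeat until
no nonterminal has two alternatives with a common prefix.

Round 1: E has alternatives sharing prefix 'a'. Introduce E': E → a E'
  Add: E' → , E
  Add: E' → ε

No remaining common prefixes — done.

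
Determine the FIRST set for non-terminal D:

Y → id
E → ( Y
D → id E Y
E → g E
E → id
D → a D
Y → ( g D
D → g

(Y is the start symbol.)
{ 'a', 'g', 'id' }

From D → id E Y:
  - id is a terminal: add 'id' and stop
From D → a D:
  - a is a terminal: add 'a' and stop
From D → g:
  - g is a terminal: add 'g' and stop

Collecting: FIRST(D) = { 'a', 'g', 'id' }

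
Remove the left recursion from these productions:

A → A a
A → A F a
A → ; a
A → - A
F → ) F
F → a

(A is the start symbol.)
A is directly left-recursive. The standard transformation for
  A → A α₁ | ... | A α_m | β₁ | ... | β_n
is
  A  → β₁ A' | ... | β_n A'
  A' → α₁ A' | ... | α_m A' | ε

A → ; a becomes A → ; a A'
A → - A becomes A → - A A'
A → A a becomes A' → a A'
A → A F a becomes A' → F a A'
Add A' → ε

Productions for other non-terminals are unchanged:
  F → ) F
  F → a

Resulting grammar:
A → ; a A'
A → - A A'
A' → a A'
A' → F a A'
A' → ε
F → ) F
F → a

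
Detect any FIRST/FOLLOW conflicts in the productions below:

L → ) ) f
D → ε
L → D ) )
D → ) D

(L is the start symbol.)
Yes. D → ')' D with FOLLOW(D) on { ')' }

A FIRST/FOLLOW conflict occurs when a non-terminal N has a nullable alternative N → β (β ⇒* ε) and another alternative N → α with FIRST(α) ∩ FOLLOW(N) ≠ ∅: on such a lookahead the parser cannot decide between expanding α and letting N vanish via β.

Nullable non-terminals: D.

D: nullable alternative(s) D → ε; FOLLOW(D) = { ')' }
  D → ε: FIRST \ {ε} = { } — this is the only nullable alternative, skip
  D → ) D: FIRST \ {ε} = { ')' } — overlaps FOLLOW(D) on { ')' }: CONFLICT

L has no nullable alternative, so no FIRST/FOLLOW check is needed there.

So the grammar has 1 FIRST/FOLLOW conflict (marked CONFLICT above).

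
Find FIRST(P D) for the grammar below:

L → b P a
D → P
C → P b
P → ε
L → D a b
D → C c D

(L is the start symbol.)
FIRST sets of the non-terminals involved (from the grammar, by fixed-point iteration):
  FIRST(P) = { ε }
  FIRST(D) = { 'b', ε }

To compute FIRST(P D), process the symbols left to right:
Symbol P is a non-terminal. Add FIRST(P) \ {ε} = { }
P is nullable (ε ∈ FIRST(P)), continue to the next symbol.
Symbol D is a non-terminal. Add FIRST(D) \ {ε} = { 'b' }
D is nullable (ε ∈ FIRST(D)), continue to the next symbol.
All symbols are nullable, so ε is in the result.
FIRST(P D) = { 'b', ε }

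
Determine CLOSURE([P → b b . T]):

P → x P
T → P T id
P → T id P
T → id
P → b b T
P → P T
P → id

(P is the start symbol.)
To compute CLOSURE, for each item [A → α.Bβ] where B is a non-terminal, add [B → .γ] for all productions B → γ; repeat for the newly added items until nothing changes.

Start with: [P → b b . T]
  [P → b b . T] has the dot before T: add [T → . P T id], [T → . id]
  [T → . P T id] has the dot before P: add [P → . x P], [P → . T id P], [P → . b b T], [P → . P T], [P → . id]
No further items can be added.

CLOSURE = { [P → . P T], [P → . T id P], [P → . b b T], [P → . id], [P → . x P], [P → b b . T], [T → . P T id], [T → . id] }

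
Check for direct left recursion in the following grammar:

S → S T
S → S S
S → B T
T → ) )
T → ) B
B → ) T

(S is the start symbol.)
Yes, S is left-recursive

Direct left recursion occurs when N → N α for some non-terminal N (the right-hand side begins with the left-hand side itself).

S → S T: LEFT RECURSIVE (starts with S)
S → S S: LEFT RECURSIVE (starts with S)
S → B T: starts with B
T → ) ): starts with ')'
T → ) B: starts with ')'
B → ) T: starts with ')'

The grammar has direct left recursion on: S.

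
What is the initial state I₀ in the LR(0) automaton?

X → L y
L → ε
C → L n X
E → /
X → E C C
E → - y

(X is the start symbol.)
First, augment the grammar with X' → X
I₀ = CLOSURE({ [X' → . X] }):
  [X' → . X] has the dot before X: add [X → . L y], [X → . E C C]
  [X → . L y] has the dot before L: add [L → .]
  [X → . E C C] has the dot before E: add [E → . /], [E → . - y]
No further items can be added.

I₀ = { [E → . - y], [E → . /], [L → .], [X → . E C C], [X → . L y], [X' → . X] }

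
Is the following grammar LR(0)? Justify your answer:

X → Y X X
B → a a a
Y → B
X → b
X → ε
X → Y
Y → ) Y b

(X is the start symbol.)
A grammar is LR(0) if no state in the canonical LR(0) collection has:
  - both a shift item (dot before a terminal) and a complete item (shift-reduce conflict), or
  - two or more complete items (reduce-reduce conflict; the accept item [X' → X .] counts as a complete item here).

Augment with X' → X and build the canonical LR(0) collection (I0 = CLOSURE({[X' → . X]}), then GOTO on every symbol after a dot until no new states appear). It has 13 states:
  I0: { [B → . a a a], [X → . Y X X], [X → . Y], [X → . b], [X → .], [X' → . X], [Y → . ) Y b], [Y → . B] }  — shift, reduce
  I1: { [B → . a a a], [Y → ) . Y b], [Y → . ) Y b], [Y → . B] }  — shift
  I2: { [Y → B .] }  — reduce
  I3: { [X' → X .] }  — accept
  I4: { [B → . a a a], [X → . Y X X], [X → . Y], [X → . b], [X → .], [X → Y . X X], [X → Y .], [Y → . ) Y b], [Y → . B] }  — shift, 2 reduces
  I5: { [B → a . a a] }  — shift
  I6: { [X → b .] }  — reduce
  I7: { [B → a a . a] }  — shift
  I8: { [B → a a a .] }  — reduce
  I9: { [B → . a a a], [X → . Y X X], [X → . Y], [X → . b], [X → .], [X → Y X . X], [Y → . ) Y b], [Y → . B] }  — shift, reduce
  I10: { [X → Y X X .] }  — reduce
  I11: { [Y → ) Y . b] }  — shift
  I12: { [Y → ) Y b .] }  — reduce

Conflict in state I0:
  Shift-reduce conflict between [X → .] and [B → . a a a]
So the grammar is NOT LR(0).

Answer: No. Shift-reduce conflict between [X → .] and [B → . a a a]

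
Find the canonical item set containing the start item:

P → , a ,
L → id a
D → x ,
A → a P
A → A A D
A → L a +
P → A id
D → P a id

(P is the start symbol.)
First, augment the grammar with P' → P
I₀ = CLOSURE({ [P' → . P] }):
  [P' → . P] has the dot before P: add [P → . , a ,], [P → . A id]
  [P → . A id] has the dot before A: add [A → . a P], [A → . A A D], [A → . L a +]
  [A → . L a +] has the dot before L: add [L → . id a]
No further items can be added.

I₀ = { [A → . A A D], [A → . L a +], [A → . a P], [L → . id a], [P → . , a ,], [P → . A id], [P' → . P] }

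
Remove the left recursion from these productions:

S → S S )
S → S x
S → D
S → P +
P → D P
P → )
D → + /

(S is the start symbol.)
S → D S'
S → P + S'
S' → S ) S'
S' → x S'
S' → ε
P → D P
P → )
D → + /

S is directly left-recursive. The standard transformation for
  A → A α₁ | ... | A α_m | β₁ | ... | β_n
is
  A  → β₁ A' | ... | β_n A'
  A' → α₁ A' | ... | α_m A' | ε

S → D becomes S → D S'
S → P + becomes S → P + S'
S → S S ) becomes S' → S ) S'
S → S x becomes S' → x S'
Add S' → ε

Productions for other non-terminals are unchanged:
  P → D P
  P → )
  D → + /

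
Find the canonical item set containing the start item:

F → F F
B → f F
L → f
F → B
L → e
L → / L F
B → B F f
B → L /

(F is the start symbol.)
First, augment the grammar with F' → F
I₀ = CLOSURE({ [F' → . F] }):
  [F' → . F] has the dot before F: add [F → . F F], [F → . B]
  [F → . B] has the dot before B: add [B → . f F], [B → . B F f], [B → . L /]
  [B → . L /] has the dot before L: add [L → . f], [L → . e], [L → . / L F]
No further items can be added.

I₀ = { [B → . B F f], [B → . L /], [B → . f F], [F → . B], [F → . F F], [F' → . F], [L → . / L F], [L → . e], [L → . f] }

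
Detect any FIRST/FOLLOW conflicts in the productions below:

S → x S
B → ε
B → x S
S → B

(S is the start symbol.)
No FIRST/FOLLOW conflicts.

Nullable non-terminals: B, S.
FIRST sets used below: FIRST(B) = { 'x', ε }

B: nullable alternative(s) B → ε; FOLLOW(B) = { $ }
  B → ε: FIRST \ {ε} = { } — this is the only nullable alternative, skip
  B → x S: FIRST \ {ε} = { 'x' } — disjoint from FOLLOW(B)

S: nullable alternative(s) S → B; FOLLOW(S) = { $ }
  S → x S: FIRST \ {ε} = { 'x' } — disjoint from FOLLOW(S)
  S → B: FIRST \ {ε} = { 'x' } — this is the only nullable alternative, skip

No FIRST/FOLLOW conflicts found.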